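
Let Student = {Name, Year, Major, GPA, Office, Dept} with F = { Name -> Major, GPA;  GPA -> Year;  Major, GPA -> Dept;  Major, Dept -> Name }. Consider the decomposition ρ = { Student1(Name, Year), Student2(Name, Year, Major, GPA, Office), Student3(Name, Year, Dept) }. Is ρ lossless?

Chase test. Columns are Name, Year, Major, GPA, Office, Dept; row i has aⱼ where attribute j ∈ Studenti, else bᵢⱼ.
Initial tableau (one row per fragment):
  row 1: a1 a2 b13 b14 b15 b16
  row 2: a1 a2 a3 a4 a5 b26
  row 3: a1 a2 b33 b34 b35 a6
Rows 1 and 2 agree on Name; apply Name→Major, GPA and equate their Major, GPA entries.
Rows 1 and 3 agree on Name; apply Name→Major, GPA and equate their Major, GPA entries.
Rows 1 and 2 agree on Major, GPA; apply Major, GPA→Dept and equate their Dept entries.
Rows 1 and 3 agree on Major, GPA; apply Major, GPA→Dept and equate their Dept entries.
Row 2 is now all distinguished symbols — the join is lossless.

Yes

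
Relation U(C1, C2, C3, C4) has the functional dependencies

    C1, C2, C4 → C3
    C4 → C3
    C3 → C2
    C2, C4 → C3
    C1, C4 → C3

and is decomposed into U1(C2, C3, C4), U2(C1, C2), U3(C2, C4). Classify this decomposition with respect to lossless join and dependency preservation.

Lossless test (chase): Rows 1 and 3 agree on C4; apply C4→C3 and equate their C3 entries. No row becomes fully distinguished — the join is lossy.
Dependency preservation: C1, C2, C4 → C3; C1, C4 → C3 are not contained in any single fragment, but the restricted closure of each left-hand side across the fragments still reaches the right-hand side; the remaining FDs each lie inside some fragment. All dependencies are preserved.

lossy but dependency-preserving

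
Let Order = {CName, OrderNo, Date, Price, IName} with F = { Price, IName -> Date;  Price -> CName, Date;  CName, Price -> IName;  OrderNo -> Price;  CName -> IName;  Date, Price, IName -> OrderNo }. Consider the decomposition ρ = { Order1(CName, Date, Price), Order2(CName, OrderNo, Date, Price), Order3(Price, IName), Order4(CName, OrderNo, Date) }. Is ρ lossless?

Chase test. Columns are CName, OrderNo, Date, Price, IName; row i has aⱼ where attribute j ∈ Orderi, else bᵢⱼ.
Initial tableau (one row per fragment):
  row 1: a1 b12 a3 a4 b15
  row 2: a1 a2 a3 a4 b25
  row 3: b31 b32 b33 a4 a5
  row 4: a1 a2 a3 b44 b45
Rows 1 and 3 agree on Price; apply Price→CName, Date and equate their CName, Date entries.
Rows 1 and 2 agree on CName, Price; apply CName, Price→IName and equate their IName entries.
Rows 1 and 3 agree on CName, Price; apply CName, Price→IName and equate their IName entries.
Rows 2 and 4 agree on OrderNo; apply OrderNo→Price and equate their Price entries.
Rows 1 and 4 agree on CName; apply CName→IName and equate their IName entries.
Rows 1 and 2 agree on Date, Price, IName; apply Date, Price, IName→OrderNo and equate their OrderNo entries.
Rows 1 and 3 agree on Date, Price, IName; apply Date, Price, IName→OrderNo and equate their OrderNo entries.
Row 1 is now all distinguished symbols — the join is lossless.

Yes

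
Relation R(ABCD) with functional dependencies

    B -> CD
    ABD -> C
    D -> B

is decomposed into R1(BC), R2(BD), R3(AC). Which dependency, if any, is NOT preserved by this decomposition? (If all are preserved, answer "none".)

B → CD: restricted closure across fragments reaches CD.
ABD → C: restricted closure across fragments reaches C.
D → B lies within R2.
Every dependency is enforceable on the fragments, so the decomposition is dependency-preserving.

none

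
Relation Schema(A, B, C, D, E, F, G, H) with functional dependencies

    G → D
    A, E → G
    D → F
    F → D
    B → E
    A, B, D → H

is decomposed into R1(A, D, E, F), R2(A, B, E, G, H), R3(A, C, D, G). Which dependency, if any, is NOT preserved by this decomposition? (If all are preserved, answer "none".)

none

G → D lies within R3.
A, E → G lies within R2.
D → F lies within R1.
F → D lies within R1.
B → E lies within R2.
A, B, D → H: restricted closure across fragments reaches H.
Every dependency is enforceable on the fragments, so the decomposition is dependency-preserving.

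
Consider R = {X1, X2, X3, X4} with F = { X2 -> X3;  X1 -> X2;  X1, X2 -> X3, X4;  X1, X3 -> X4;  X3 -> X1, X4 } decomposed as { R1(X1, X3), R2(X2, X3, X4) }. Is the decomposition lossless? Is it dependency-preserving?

Lossless test: (X3)⁺ = {X1, X2, X3, X4}, which contains all of one fragment — lossless.
Dependency preservation: X1 → X2; X1, X2 → X3, X4; X1, X3 → X4; X3 → X1, X4 are not contained in any single fragment, but the restricted closure of each left-hand side across the fragments still reaches the right-hand side; the remaining FDs each lie inside some fragment. All dependencies are preserved.

lossless and dependency-preserving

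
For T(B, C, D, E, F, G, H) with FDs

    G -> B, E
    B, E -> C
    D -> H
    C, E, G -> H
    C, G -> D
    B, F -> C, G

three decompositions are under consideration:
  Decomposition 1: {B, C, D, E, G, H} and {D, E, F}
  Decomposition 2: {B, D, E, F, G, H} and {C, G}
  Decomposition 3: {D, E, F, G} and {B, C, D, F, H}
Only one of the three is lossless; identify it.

Decomposition 1: common = {D, E}, closure = {D, E, H} → lossy.
Decomposition 2: common = {G}, closure = {B, C, D, E, G, H} → lossless.
Decomposition 3: common = {D, F}, closure = {D, F, H} → lossy.

Decomposition 2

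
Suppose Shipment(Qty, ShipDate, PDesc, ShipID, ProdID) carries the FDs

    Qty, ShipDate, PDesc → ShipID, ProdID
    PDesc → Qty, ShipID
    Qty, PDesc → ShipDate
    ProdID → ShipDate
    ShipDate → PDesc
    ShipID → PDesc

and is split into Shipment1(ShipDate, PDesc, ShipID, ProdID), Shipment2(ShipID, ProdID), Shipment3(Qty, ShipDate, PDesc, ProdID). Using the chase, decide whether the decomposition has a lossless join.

Yes

Chase test. Columns are Qty, ShipDate, PDesc, ShipID, ProdID; row i has aⱼ where attribute j ∈ Shipmenti, else bᵢⱼ.
Initial tableau (one row per fragment):
  row 1: b11 a2 a3 a4 a5
  row 2: b21 b22 b23 a4 a5
  row 3: a1 a2 a3 b34 a5
Rows 1 and 3 agree on PDesc; apply PDesc→Qty, ShipID and equate their Qty, ShipID entries.
Rows 1 and 2 agree on ProdID; apply ProdID→ShipDate and equate their ShipDate entries.
Rows 1 and 2 agree on ShipDate; apply ShipDate→PDesc and equate their PDesc entries.
Rows 1 and 2 agree on PDesc; apply PDesc→Qty, ShipID and equate their Qty, ShipID entries.
Row 1 is now all distinguished symbols — the join is lossless.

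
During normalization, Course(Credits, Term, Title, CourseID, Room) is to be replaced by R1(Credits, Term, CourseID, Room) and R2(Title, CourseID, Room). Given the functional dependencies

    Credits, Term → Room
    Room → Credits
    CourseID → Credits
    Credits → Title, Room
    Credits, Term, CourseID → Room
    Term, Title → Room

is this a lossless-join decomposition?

Yes

Common attributes: R1 ∩ R2 = {CourseID, Room}.
Closure of {CourseID, Room}: Room → Credits applies, adding Credits; Credits → Title, Room applies, adding Title. So (CourseID, Room)⁺ = {Credits, Title, CourseID, Room}.
This closure contains every attribute of R2, so R1 ∩ R2 → R2. The join is lossless.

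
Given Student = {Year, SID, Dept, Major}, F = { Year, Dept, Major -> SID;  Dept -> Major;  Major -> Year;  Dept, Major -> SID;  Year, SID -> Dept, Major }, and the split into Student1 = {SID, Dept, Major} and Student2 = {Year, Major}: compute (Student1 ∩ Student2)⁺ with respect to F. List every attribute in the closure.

Student1 ∩ Student2 = {Major}.
Major → Year applies, adding Year
Closure: {Year, Major}.

Year, Major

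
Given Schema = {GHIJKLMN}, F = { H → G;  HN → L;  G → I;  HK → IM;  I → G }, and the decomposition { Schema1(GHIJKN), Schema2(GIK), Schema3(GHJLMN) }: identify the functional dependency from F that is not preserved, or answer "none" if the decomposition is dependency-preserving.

HK → IM

Check HK → IM: no single fragment contains all of {HIKM}, and the restricted closure of {HK} across the fragments never reaches {IM}.
H → G is preserved.
HN → L is preserved.
G → I is preserved.
I → G is preserved.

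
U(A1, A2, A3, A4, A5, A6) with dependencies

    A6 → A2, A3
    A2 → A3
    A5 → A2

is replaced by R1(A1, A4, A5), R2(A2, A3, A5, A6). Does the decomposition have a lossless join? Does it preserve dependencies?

lossy but dependency-preserving

Lossless test: (A5)⁺ = {A2, A3, A5}, which is a superkey of neither fragment — lossy.
Dependency preservation: every FD's attributes lie within a single fragment, so each can be enforced locally — preserved.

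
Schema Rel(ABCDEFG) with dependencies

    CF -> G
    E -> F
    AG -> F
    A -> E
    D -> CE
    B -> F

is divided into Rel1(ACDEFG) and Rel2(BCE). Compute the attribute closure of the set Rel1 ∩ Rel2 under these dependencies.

Rel1 ∩ Rel2 = {CE}.
E → F applies, adding F
CF → G applies, adding G
Closure: {CEFG}.

CEFG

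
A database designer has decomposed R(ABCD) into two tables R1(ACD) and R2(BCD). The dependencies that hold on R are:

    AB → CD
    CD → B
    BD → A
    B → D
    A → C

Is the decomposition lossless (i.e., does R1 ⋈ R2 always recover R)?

Common attributes: R1 ∩ R2 = {CD}.
Closure of {CD}: CD → B applies, adding B; BD → A applies, adding A. So (CD)⁺ = {ABCD}.
This closure contains every attribute of R1, so R1 ∩ R2 → R1. The join is lossless.

Yes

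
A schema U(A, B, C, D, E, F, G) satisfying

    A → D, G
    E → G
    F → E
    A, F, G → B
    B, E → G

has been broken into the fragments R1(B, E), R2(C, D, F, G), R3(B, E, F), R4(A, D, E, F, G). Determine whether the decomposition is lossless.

Chase test. Columns are A, B, C, D, E, F, G; row i has aⱼ where attribute j ∈ Ri, else bᵢⱼ.
Initial tableau (one row per fragment):
  row 1: b11 a2 b13 b14 a5 b16 b17
  row 2: b21 b22 a3 a4 b25 a6 a7
  row 3: b31 a2 b33 b34 a5 a6 b37
  row 4: a1 b42 b43 a4 a5 a6 a7
Rows 1 and 3 agree on E; apply E→G and equate their G entries.
Rows 1 and 4 agree on E; apply E→G and equate their G entries.
Rows 2 and 3 agree on F; apply F→E and equate their E entries.
No row becomes fully distinguished — the join is lossy.

No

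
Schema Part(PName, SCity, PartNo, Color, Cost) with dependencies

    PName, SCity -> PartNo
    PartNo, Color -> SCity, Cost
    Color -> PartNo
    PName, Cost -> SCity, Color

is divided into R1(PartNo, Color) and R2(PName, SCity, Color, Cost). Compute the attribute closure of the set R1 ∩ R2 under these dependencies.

R1 ∩ R2 = {Color}.
Color → PartNo applies, adding PartNo
PartNo, Color → SCity, Cost applies, adding SCity, Cost
Closure: {SCity, PartNo, Color, Cost}.

SCity, PartNo, Color, Cost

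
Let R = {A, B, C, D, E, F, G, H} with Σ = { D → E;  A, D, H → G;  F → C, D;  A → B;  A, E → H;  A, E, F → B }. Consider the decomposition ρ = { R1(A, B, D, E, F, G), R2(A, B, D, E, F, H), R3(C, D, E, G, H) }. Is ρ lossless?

Chase test. Columns are A, B, C, D, E, F, G, H; row i has aⱼ where attribute j ∈ Ri, else bᵢⱼ.
Initial tableau (one row per fragment):
  row 1: a1 a2 b13 a4 a5 a6 a7 b18
  row 2: a1 a2 b23 a4 a5 a6 b27 a8
  row 3: b31 b32 a3 a4 a5 b36 a7 a8
Rows 1 and 2 agree on F; apply F→C, D and equate their C, D entries.
Rows 1 and 2 agree on A, E; apply A, E→H and equate their H entries.
Rows 1 and 2 agree on A, D, H; apply A, D, H→G and equate their G entries.
No row becomes fully distinguished — the join is lossy.

No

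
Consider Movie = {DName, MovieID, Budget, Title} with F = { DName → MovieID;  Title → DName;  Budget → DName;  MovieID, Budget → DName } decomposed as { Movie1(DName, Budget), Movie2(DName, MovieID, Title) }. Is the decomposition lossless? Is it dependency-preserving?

lossy but dependency-preserving

Lossless test: (DName)⁺ = {DName, MovieID}, which is a superkey of neither fragment — lossy.
Dependency preservation: MovieID, Budget → DName is not contained in any single fragment, but the restricted closure of its left-hand side across the fragments still reaches the right-hand side; the remaining FDs each lie inside some fragment. All dependencies are preserved.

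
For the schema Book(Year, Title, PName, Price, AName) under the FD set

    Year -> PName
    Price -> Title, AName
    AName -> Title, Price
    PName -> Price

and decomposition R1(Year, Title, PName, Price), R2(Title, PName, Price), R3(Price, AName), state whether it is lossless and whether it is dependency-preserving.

Lossless test (chase): Rows 1 and 2 agree on Price; apply Price→Title, AName and equate their Title, AName entries. Rows 1 and 3 agree on Price; apply Price→Title, AName and equate their Title, AName entries. Row 1 is now all distinguished symbols — the join is lossless.
Dependency preservation: Price → Title, AName; AName → Title, Price are not contained in any single fragment, but the restricted closure of each left-hand side across the fragments still reaches the right-hand side; the remaining FDs each lie inside some fragment. All dependencies are preserved.

lossless and dependency-preserving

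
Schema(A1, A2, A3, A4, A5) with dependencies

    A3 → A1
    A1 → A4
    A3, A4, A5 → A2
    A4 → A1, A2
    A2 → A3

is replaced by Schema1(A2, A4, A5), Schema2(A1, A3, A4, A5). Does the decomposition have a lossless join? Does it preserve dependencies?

Lossless test: (A4, A5)⁺ = {A1, A2, A3, A4, A5}, which contains all of one fragment — lossless.
Dependency preservation: A3, A4, A5 → A2; A4 → A1, A2; A2 → A3 are not contained in any single fragment, but the restricted closure of each left-hand side across the fragments still reaches the right-hand side; the remaining FDs each lie inside some fragment. All dependencies are preserved.

lossless and dependency-preserving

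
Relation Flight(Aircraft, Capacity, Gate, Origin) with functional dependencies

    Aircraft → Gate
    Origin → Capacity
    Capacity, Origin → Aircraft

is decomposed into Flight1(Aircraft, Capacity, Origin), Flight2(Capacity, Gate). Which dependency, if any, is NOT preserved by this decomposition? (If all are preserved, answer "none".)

Aircraft → Gate

Check Aircraft → Gate: no single fragment contains all of {Aircraft, Gate}, and the restricted closure of {Aircraft} across the fragments never reaches {Gate}.
Origin → Capacity is preserved.
Capacity, Origin → Aircraft is preserved.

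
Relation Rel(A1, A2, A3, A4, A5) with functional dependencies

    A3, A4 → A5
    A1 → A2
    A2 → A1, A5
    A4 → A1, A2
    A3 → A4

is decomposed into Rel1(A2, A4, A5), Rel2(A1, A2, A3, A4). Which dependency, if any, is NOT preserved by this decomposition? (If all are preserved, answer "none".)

A3, A4 → A5: restricted closure across fragments reaches A5.
A1 → A2 lies within Rel2.
A2 → A1, A5: restricted closure across fragments reaches A1, A5.
A4 → A1, A2 lies within Rel2.
A3 → A4 lies within Rel2.
Every dependency is enforceable on the fragments, so the decomposition is dependency-preserving.

none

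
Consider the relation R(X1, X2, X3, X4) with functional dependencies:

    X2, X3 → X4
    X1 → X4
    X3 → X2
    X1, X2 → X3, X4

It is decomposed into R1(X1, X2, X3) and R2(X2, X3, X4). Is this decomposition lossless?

Yes

Common attributes: R1 ∩ R2 = {X2, X3}.
Closure of {X2, X3}: X2, X3 → X4 applies, adding X4. So (X2, X3)⁺ = {X2, X3, X4}.
This closure contains every attribute of R2, so R1 ∩ R2 → R2. The join is lossless.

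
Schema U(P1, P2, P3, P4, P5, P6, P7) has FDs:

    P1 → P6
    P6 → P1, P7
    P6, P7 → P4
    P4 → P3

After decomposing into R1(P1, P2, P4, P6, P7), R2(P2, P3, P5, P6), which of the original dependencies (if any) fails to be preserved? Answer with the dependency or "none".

P4 → P3

Check P4 → P3: no single fragment contains all of {P3, P4}, and the restricted closure of {P4} across the fragments never reaches {P3}.
P1 → P6 is preserved.
P6 → P1, P7 is preserved.
P6, P7 → P4 is preserved.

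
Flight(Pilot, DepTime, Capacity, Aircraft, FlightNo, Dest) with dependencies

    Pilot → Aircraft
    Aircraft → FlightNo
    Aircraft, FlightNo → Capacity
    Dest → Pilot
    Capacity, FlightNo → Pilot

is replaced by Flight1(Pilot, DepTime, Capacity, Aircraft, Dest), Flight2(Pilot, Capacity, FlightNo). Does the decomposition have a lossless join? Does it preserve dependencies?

Lossless test: (Pilot, Capacity)⁺ = {Pilot, Capacity, Aircraft, FlightNo}, which contains all of one fragment — lossless.
Dependency preservation: Aircraft → FlightNo; Aircraft, FlightNo → Capacity are not contained in any single fragment, but the restricted closure of each left-hand side across the fragments still reaches the right-hand side; the remaining FDs each lie inside some fragment. All dependencies are preserved.

lossless and dependency-preserving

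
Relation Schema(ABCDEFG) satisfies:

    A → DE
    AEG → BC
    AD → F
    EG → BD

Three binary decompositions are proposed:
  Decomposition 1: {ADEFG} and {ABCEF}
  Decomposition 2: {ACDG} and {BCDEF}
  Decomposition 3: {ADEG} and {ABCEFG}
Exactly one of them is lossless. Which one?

Decomposition 3

Decomposition 1: common = {AEF}, closure = {ADEF} → lossy.
Decomposition 2: common = {CD}, closure = {CD} → lossy.
Decomposition 3: common = {AEG}, closure = {ABCDEFG} → lossless.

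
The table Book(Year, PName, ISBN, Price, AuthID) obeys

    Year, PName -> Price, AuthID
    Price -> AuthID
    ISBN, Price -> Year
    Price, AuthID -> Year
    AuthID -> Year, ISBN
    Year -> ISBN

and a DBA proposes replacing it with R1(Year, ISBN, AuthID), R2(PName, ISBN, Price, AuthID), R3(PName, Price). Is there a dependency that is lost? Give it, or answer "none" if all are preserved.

Check Year, PName → Price, AuthID: no single fragment contains all of {Year, PName, Price, AuthID}, and the restricted closure of {Year, PName} across the fragments never reaches {Price, AuthID}.
Price → AuthID is preserved.
ISBN, Price → Year is preserved.
Price, AuthID → Year is preserved.
AuthID → Year, ISBN is preserved.
Year → ISBN is preserved.

Year, PName -> Price, AuthID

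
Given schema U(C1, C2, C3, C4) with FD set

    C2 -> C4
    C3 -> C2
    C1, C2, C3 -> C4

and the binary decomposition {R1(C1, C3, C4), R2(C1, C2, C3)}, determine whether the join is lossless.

Yes

Common attributes: R1 ∩ R2 = {C1, C3}.
Closure of {C1, C3}: C3 → C2 applies, adding C2; C1, C2, C3 → C4 applies, adding C4. So (C1, C3)⁺ = {C1, C2, C3, C4}.
This closure contains every attribute of R1, so R1 ∩ R2 → R1. The join is lossless.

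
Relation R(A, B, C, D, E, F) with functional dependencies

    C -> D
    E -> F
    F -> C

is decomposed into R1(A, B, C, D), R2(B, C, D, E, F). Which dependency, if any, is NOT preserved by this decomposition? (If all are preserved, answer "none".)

none

C → D lies within R1.
E → F lies within R2.
F → C lies within R2.
Every dependency is enforceable on the fragments, so the decomposition is dependency-preserving.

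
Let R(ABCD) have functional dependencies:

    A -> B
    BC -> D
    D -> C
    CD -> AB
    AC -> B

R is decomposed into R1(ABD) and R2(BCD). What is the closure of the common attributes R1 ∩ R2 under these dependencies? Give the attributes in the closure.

R1 ∩ R2 = {BD}.
D → C applies, adding C
CD → AB applies, adding A
Closure: {ABCD}.

ABCD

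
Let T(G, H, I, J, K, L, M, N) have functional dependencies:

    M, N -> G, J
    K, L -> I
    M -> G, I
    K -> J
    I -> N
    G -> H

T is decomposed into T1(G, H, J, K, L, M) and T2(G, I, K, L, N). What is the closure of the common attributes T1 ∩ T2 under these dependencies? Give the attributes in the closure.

T1 ∩ T2 = {G, K, L}.
K, L → I applies, adding I
K → J applies, adding J
I → N applies, adding N
G → H applies, adding H
Closure: {G, H, I, J, K, L, N}.

G, H, I, J, K, L, N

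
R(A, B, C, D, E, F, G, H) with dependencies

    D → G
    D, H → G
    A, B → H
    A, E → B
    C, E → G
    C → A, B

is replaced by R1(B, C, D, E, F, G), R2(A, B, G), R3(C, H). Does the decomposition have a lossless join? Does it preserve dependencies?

Lossless test (chase): Rows 1 and 3 agree on C; apply C→A, B and equate their A, B entries. Rows 1 and 3 agree on A, B; apply A, B→H and equate their H entries. No row becomes fully distinguished — the join is lossy.
Dependency preservation: the restricted closure of {A, B} across the fragments never reaches {H}, so A, B → H cannot be enforced without a join — not preserved.

lossy and not dependency-preserving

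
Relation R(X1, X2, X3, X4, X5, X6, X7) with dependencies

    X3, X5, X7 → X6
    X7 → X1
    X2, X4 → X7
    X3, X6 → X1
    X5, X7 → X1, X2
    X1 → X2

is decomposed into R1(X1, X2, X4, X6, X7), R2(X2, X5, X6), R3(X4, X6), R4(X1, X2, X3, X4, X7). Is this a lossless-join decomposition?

No

Chase test. Columns are X1, X2, X3, X4, X5, X6, X7; row i has aⱼ where attribute j ∈ Ri, else bᵢⱼ.
Initial tableau (one row per fragment):
  row 1: a1 a2 b13 a4 b15 a6 a7
  row 2: b21 a2 b23 b24 a5 a6 b27
  row 3: b31 b32 b33 a4 b35 a6 b37
  row 4: a1 a2 a3 a4 b45 b46 a7
No row becomes fully distinguished — the join is lossy.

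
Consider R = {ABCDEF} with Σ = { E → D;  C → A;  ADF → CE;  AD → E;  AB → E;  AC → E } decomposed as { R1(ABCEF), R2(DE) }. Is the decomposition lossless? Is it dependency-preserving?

Lossless test: (E)⁺ = {DE}, which contains all of one fragment — lossless.
Dependency preservation: the restricted closure of {ADF} across the fragments never reaches {CE}, so ADF → CE cannot be enforced without a join — not preserved.

lossless but not dependency-preserving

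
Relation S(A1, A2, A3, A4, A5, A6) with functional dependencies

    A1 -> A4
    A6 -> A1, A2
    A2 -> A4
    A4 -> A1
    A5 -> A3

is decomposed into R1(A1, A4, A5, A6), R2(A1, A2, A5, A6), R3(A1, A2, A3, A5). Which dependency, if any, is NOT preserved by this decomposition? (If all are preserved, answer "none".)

none

A1 → A4 lies within R1.
A6 → A1, A2 lies within R2.
A2 → A4: restricted closure across fragments reaches A4.
A4 → A1 lies within R1.
A5 → A3 lies within R3.
Every dependency is enforceable on the fragments, so the decomposition is dependency-preserving.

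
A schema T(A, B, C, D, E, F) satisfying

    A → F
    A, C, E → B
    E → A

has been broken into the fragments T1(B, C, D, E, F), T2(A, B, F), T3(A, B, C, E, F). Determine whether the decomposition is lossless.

Chase test. Columns are A, B, C, D, E, F; row i has aⱼ where attribute j ∈ Ti, else bᵢⱼ.
Initial tableau (one row per fragment):
  row 1: b11 a2 a3 a4 a5 a6
  row 2: a1 a2 b23 b24 b25 a6
  row 3: a1 a2 a3 b34 a5 a6
Rows 1 and 3 agree on E; apply E→A and equate their A entries.
Row 1 is now all distinguished symbols — the join is lossless.

Yes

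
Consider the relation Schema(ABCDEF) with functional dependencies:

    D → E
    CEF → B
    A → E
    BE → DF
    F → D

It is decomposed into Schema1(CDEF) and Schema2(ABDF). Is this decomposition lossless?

No

Common attributes: Schema1 ∩ Schema2 = {DF}.
Closure of {DF}: D → E applies, adding E. So (DF)⁺ = {DEF}.
The closure contains neither all of Schema1 = {CDEF} nor all of Schema2 = {ABDF}, so the common attributes are not a superkey of either fragment. The join is lossy.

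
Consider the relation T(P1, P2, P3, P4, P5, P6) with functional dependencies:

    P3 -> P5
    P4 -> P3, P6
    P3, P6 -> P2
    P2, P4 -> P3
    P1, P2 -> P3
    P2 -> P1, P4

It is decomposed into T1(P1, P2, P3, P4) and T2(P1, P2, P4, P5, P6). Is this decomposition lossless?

Yes

Common attributes: T1 ∩ T2 = {P1, P2, P4}.
Closure of {P1, P2, P4}: P4 → P3, P6 applies, adding P3, P6; P3 → P5 applies, adding P5. So (P1, P2, P4)⁺ = {P1, P2, P3, P4, P5, P6}.
This closure contains every attribute of T1, so T1 ∩ T2 → T1. The join is lossless.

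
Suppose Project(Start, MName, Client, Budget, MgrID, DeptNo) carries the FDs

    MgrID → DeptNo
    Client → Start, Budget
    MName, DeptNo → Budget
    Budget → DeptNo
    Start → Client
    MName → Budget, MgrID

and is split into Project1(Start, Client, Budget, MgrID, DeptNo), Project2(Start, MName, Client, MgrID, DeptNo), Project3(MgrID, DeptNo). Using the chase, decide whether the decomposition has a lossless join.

Yes

Chase test. Columns are Start, MName, Client, Budget, MgrID, DeptNo; row i has aⱼ where attribute j ∈ Projecti, else bᵢⱼ.
Initial tableau (one row per fragment):
  row 1: a1 b12 a3 a4 a5 a6
  row 2: a1 a2 a3 b24 a5 a6
  row 3: b31 b32 b33 b34 a5 a6
Rows 1 and 2 agree on Client; apply Client→Start, Budget and equate their Start, Budget entries.
Row 2 is now all distinguished symbols — the join is lossless.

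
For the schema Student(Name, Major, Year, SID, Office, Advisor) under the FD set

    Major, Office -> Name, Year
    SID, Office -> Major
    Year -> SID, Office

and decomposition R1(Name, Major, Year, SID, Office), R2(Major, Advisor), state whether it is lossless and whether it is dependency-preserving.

lossy but dependency-preserving

Lossless test: (Major)⁺ = {Major}, which is a superkey of neither fragment — lossy.
Dependency preservation: every FD's attributes lie within a single fragment, so each can be enforced locally — preserved.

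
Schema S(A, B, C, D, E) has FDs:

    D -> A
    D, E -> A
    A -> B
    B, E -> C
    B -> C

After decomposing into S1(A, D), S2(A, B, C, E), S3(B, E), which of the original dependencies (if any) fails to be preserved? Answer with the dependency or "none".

none

D → A lies within S1.
D, E → A: restricted closure across fragments reaches A.
A → B lies within S2.
B, E → C lies within S2.
B → C lies within S2.
Every dependency is enforceable on the fragments, so the decomposition is dependency-preserving.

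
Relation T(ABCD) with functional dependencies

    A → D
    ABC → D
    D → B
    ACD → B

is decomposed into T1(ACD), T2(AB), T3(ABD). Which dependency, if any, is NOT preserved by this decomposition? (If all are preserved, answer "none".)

none

A → D lies within T1.
ABC → D: restricted closure across fragments reaches D.
D → B lies within T3.
ACD → B: restricted closure across fragments reaches B.
Every dependency is enforceable on the fragments, so the decomposition is dependency-preserving.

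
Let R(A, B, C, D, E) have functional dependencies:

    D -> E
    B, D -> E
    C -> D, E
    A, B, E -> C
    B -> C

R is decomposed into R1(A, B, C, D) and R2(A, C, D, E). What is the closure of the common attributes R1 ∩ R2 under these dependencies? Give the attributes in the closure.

R1 ∩ R2 = {A, C, D}.
D → E applies, adding E
Closure: {A, C, D, E}.

A, C, D, E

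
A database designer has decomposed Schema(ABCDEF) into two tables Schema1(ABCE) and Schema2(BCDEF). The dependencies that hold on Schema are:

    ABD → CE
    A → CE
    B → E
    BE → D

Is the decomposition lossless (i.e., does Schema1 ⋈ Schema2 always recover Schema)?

No

Common attributes: Schema1 ∩ Schema2 = {BCE}.
Closure of {BCE}: BE → D applies, adding D. So (BCE)⁺ = {BCDE}.
The closure contains neither all of Schema1 = {ABCE} nor all of Schema2 = {BCDEF}, so the common attributes are not a superkey of either fragment. The join is lossy.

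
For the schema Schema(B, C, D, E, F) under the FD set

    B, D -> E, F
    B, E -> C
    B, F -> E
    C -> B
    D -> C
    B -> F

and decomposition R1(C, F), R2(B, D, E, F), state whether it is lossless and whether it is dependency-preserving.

lossy and not dependency-preserving

Lossless test: (F)⁺ = {F}, which is a superkey of neither fragment — lossy.
Dependency preservation: the restricted closure of {B, E} across the fragments never reaches {C}, so B, E → C cannot be enforced without a join — not preserved.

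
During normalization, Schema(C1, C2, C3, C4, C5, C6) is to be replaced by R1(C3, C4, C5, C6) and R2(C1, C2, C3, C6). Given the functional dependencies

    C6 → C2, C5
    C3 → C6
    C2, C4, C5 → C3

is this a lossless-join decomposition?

No

Common attributes: R1 ∩ R2 = {C3, C6}.
Closure of {C3, C6}: C6 → C2, C5 applies, adding C2, C5. So (C3, C6)⁺ = {C2, C3, C5, C6}.
The closure contains neither all of R1 = {C3, C4, C5, C6} nor all of R2 = {C1, C2, C3, C6}, so the common attributes are not a superkey of either fragment. The join is lossy.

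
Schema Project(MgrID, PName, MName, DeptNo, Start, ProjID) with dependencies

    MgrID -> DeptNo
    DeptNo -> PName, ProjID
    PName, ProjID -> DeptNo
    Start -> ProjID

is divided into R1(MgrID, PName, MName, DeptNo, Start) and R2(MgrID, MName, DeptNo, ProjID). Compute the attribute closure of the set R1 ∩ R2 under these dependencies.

MgrID, PName, MName, DeptNo, ProjID

R1 ∩ R2 = {MgrID, MName, DeptNo}.
DeptNo → PName, ProjID applies, adding PName, ProjID
Closure: {MgrID, PName, MName, DeptNo, ProjID}.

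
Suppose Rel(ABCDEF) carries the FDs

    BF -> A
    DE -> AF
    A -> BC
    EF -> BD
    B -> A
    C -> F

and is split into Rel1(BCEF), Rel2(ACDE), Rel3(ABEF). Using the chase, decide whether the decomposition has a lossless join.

Chase test. Columns are ABCDEF; row i has aⱼ where attribute j ∈ Reli, else bᵢⱼ.
Initial tableau (one row per fragment):
  row 1: b11 a2 a3 b14 a5 a6
  row 2: a1 b22 a3 a4 a5 b26
  row 3: a1 a2 b33 b34 a5 a6
Rows 1 and 3 agree on BF; apply BF→A and equate their A entries.
Rows 1 and 2 agree on A; apply A→BC and equate their BC entries.
Rows 1 and 3 agree on A; apply A→BC and equate their BC entries.
Rows 1 and 3 agree on EF; apply EF→BD and equate their BD entries.
Rows 1 and 2 agree on C; apply C→F and equate their F entries.
Rows 1 and 2 agree on EF; apply EF→BD and equate their BD entries.
Row 1 is now all distinguished symbols — the join is lossless.

Yes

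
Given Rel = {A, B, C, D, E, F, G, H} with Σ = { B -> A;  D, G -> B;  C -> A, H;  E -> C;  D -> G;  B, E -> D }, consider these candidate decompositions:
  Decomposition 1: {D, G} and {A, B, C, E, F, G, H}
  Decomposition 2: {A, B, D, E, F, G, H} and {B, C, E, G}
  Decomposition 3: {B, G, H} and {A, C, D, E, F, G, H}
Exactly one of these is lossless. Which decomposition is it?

Decomposition 1: common = {G}, closure = {G} → lossy.
Decomposition 2: common = {B, E, G}, closure = {A, B, C, D, E, G, H} → lossless.
Decomposition 3: common = {G, H}, closure = {G, H} → lossy.

Decomposition 2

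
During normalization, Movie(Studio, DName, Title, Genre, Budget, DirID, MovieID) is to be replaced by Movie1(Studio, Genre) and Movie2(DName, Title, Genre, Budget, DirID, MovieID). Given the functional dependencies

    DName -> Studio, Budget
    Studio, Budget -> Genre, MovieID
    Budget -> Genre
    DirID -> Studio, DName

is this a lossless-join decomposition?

Common attributes: Movie1 ∩ Movie2 = {Genre}.
No dependency enlarges {Genre}, so (Genre)⁺ = {Genre}.
The closure contains neither all of Movie1 = {Studio, Genre} nor all of Movie2 = {DName, Title, Genre, Budget, DirID, MovieID}, so the common attributes are not a superkey of either fragment. The join is lossy.

No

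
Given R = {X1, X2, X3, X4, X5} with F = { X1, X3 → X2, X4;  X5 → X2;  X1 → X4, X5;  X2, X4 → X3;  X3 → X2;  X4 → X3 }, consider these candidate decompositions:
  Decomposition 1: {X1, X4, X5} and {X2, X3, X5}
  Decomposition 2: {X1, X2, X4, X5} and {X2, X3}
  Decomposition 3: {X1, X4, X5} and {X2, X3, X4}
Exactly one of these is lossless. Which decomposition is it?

Decomposition 3

Decomposition 1: common = {X5}, closure = {X2, X5} → lossy.
Decomposition 2: common = {X2}, closure = {X2} → lossy.
Decomposition 3: common = {X4}, closure = {X2, X3, X4} → lossless.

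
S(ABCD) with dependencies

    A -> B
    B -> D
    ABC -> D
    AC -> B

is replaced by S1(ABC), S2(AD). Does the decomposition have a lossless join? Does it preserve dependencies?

Lossless test: (A)⁺ = {ABD}, which contains all of one fragment — lossless.
Dependency preservation: the restricted closure of {B} across the fragments never reaches {D}, so B → D cannot be enforced without a join — not preserved.

lossless but not dependency-preserving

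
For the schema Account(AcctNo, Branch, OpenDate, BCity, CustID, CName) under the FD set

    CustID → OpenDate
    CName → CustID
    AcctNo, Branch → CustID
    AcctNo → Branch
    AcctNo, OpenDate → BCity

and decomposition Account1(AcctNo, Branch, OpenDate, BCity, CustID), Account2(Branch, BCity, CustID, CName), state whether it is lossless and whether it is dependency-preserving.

Lossless test: (Branch, BCity, CustID)⁺ = {Branch, OpenDate, BCity, CustID}, which is a superkey of neither fragment — lossy.
Dependency preservation: every FD's attributes lie within a single fragment, so each can be enforced locally — preserved.

lossy but dependency-preserving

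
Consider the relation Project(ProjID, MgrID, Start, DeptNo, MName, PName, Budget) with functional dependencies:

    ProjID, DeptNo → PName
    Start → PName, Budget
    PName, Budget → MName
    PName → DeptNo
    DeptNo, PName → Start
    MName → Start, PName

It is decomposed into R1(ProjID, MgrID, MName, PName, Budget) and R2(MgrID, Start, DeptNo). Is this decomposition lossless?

No

Common attributes: R1 ∩ R2 = {MgrID}.
No dependency enlarges {MgrID}, so (MgrID)⁺ = {MgrID}.
The closure contains neither all of R1 = {ProjID, MgrID, MName, PName, Budget} nor all of R2 = {MgrID, Start, DeptNo}, so the common attributes are not a superkey of either fragment. The join is lossy.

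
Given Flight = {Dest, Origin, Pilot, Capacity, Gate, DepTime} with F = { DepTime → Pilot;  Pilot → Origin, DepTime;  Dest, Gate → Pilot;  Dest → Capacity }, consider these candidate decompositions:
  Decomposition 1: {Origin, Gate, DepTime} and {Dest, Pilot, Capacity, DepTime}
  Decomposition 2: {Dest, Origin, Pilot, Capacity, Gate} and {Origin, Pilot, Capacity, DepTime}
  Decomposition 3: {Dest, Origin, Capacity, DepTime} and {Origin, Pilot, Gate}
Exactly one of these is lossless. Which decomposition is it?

Decomposition 2

Decomposition 1: common = {DepTime}, closure = {Origin, Pilot, DepTime} → lossy.
Decomposition 2: common = {Origin, Pilot, Capacity}, closure = {Origin, Pilot, Capacity, DepTime} → lossless.
Decomposition 3: common = {Origin}, closure = {Origin} → lossy.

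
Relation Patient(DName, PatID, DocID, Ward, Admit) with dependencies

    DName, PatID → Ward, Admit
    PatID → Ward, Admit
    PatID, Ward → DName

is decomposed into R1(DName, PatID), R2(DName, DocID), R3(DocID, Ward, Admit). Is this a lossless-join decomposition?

No

Chase test. Columns are DName, PatID, DocID, Ward, Admit; row i has aⱼ where attribute j ∈ Ri, else bᵢⱼ.
Initial tableau (one row per fragment):
  row 1: a1 a2 b13 b14 b15
  row 2: a1 b22 a3 b24 b25
  row 3: b31 b32 a3 a4 a5
No row becomes fully distinguished — the join is lossy.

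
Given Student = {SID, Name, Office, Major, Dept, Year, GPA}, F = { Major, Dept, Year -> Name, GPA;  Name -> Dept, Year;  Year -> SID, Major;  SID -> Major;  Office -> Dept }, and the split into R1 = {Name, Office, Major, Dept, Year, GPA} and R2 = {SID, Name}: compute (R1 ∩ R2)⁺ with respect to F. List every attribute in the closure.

SID, Name, Major, Dept, Year, GPA

R1 ∩ R2 = {Name}.
Name → Dept, Year applies, adding Dept, Year
Year → SID, Major applies, adding SID, Major
Major, Dept, Year → Name, GPA applies, adding GPA
Closure: {SID, Name, Major, Dept, Year, GPA}.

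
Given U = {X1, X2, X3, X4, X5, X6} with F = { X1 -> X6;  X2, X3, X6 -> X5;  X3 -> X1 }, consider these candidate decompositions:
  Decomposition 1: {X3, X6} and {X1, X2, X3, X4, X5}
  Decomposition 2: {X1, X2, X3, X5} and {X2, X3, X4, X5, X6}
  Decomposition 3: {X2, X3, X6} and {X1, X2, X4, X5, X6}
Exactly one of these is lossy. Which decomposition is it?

Decomposition 3

Decomposition 1: common = {X3}, closure = {X1, X3, X6} → lossless.
Decomposition 2: common = {X2, X3, X5}, closure = {X1, X2, X3, X5, X6} → lossless.
Decomposition 3: common = {X2, X6}, closure = {X2, X6} → lossy.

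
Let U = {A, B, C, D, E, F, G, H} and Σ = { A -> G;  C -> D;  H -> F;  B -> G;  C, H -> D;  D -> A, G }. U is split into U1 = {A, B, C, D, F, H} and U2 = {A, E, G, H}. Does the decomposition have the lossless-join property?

No

Common attributes: U1 ∩ U2 = {A, H}.
Closure of {A, H}: A → G applies, adding G; H → F applies, adding F. So (A, H)⁺ = {A, F, G, H}.
The closure contains neither all of U1 = {A, B, C, D, F, H} nor all of U2 = {A, E, G, H}, so the common attributes are not a superkey of either fragment. The join is lossy.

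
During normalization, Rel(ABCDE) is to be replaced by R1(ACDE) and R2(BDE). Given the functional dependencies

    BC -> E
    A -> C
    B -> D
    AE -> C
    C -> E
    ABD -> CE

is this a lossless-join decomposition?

No

Common attributes: R1 ∩ R2 = {DE}.
No dependency enlarges {DE}, so (DE)⁺ = {DE}.
The closure contains neither all of R1 = {ACDE} nor all of R2 = {BDE}, so the common attributes are not a superkey of either fragment. The join is lossy.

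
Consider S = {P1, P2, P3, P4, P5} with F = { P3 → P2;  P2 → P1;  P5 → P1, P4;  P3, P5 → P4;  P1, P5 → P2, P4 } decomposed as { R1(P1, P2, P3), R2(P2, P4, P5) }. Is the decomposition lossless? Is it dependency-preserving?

lossy but dependency-preserving

Lossless test: (P2)⁺ = {P1, P2}, which is a superkey of neither fragment — lossy.
Dependency preservation: P5 → P1, P4; P3, P5 → P4; P1, P5 → P2, P4 are not contained in any single fragment, but the restricted closure of each left-hand side across the fragments still reaches the right-hand side; the remaining FDs each lie inside some fragment. All dependencies are preserved.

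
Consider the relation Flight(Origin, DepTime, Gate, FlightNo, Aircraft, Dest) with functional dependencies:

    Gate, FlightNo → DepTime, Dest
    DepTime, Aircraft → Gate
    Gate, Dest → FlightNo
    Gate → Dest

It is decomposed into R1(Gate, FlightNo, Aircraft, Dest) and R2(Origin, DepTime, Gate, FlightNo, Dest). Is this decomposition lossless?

Common attributes: R1 ∩ R2 = {Gate, FlightNo, Dest}.
Closure of {Gate, FlightNo, Dest}: Gate, FlightNo → DepTime, Dest applies, adding DepTime. So (Gate, FlightNo, Dest)⁺ = {DepTime, Gate, FlightNo, Dest}.
The closure contains neither all of R1 = {Gate, FlightNo, Aircraft, Dest} nor all of R2 = {Origin, DepTime, Gate, FlightNo, Dest}, so the common attributes are not a superkey of either fragment. The join is lossy.

No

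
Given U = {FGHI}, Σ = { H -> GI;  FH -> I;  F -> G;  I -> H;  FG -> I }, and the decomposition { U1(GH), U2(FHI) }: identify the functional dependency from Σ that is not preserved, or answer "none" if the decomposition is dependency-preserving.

H → GI: restricted closure across fragments reaches GI.
FH → I lies within U2.
F → G: restricted closure across fragments reaches G.
I → H lies within U2.
FG → I: restricted closure across fragments reaches I.
Every dependency is enforceable on the fragments, so the decomposition is dependency-preserving.

none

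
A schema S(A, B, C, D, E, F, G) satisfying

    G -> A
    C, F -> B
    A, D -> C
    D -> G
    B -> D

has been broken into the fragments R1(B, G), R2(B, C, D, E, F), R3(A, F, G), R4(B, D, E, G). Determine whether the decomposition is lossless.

Chase test. Columns are A, B, C, D, E, F, G; row i has aⱼ where attribute j ∈ Ri, else bᵢⱼ.
Initial tableau (one row per fragment):
  row 1: b11 a2 b13 b14 b15 b16 a7
  row 2: b21 a2 a3 a4 a5 a6 b27
  row 3: a1 b32 b33 b34 b35 a6 a7
  row 4: b41 a2 b43 a4 a5 b46 a7
Rows 1 and 3 agree on G; apply G→A and equate their A entries.
Rows 1 and 4 agree on G; apply G→A and equate their A entries.
Rows 2 and 4 agree on D; apply D→G and equate their G entries.
Rows 1 and 2 agree on B; apply B→D and equate their D entries.
Rows 1 and 2 agree on G; apply G→A and equate their A entries.
Rows 1 and 2 agree on A, D; apply A, D→C and equate their C entries.
Rows 1 and 4 agree on A, D; apply A, D→C and equate their C entries.
Row 2 is now all distinguished symbols — the join is lossless.

Yes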